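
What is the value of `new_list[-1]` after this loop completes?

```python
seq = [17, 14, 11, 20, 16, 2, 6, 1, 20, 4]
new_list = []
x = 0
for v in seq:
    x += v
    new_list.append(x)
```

Cumulative sum ends at 111
`new_list` takes the values: [] → [17] → [17, 31] → [17, 31, 42] → [17, 31, 42, 62] → [17, 31, 42, 62, 78] → [17, 31, 42, 62, 78, 80] → [17, 31, 42, 62, 78, 80, 86] → [17, 31, 42, 62, 78, 80, 86, 87] → [17, 31, 42, 62, 78, 80, 86, 87, 107] → [17, 31, 42, 62, 78, 80, 86, 87, 107, 111]
So `new_list[-1]` = 111

Answer: 111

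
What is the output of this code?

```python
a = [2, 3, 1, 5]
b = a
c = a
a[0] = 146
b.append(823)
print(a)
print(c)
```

Key concept: multiple aliases.
Step by step:
`a = [2, 3, 1, 5]` → a = [2, 3, 1, 5]
`b = a` → b = [2, 3, 1, 5] (same object as a)
`c = a` → c = [2, 3, 1, 5] (same object as a, b)
`a[0] = 146` → a = [146, 3, 1, 5] (same object as b, c); b = [146, 3, 1, 5] (same object as a, c); c = [146, 3, 1, 5] (same object as a, b)
`b.append(823)` → a = [146, 3, 1, 5, 823] (same object as b, c); b = [146, 3, 1, 5, 823] (same object as a, c); c = [146, 3, 1, 5, 823] (same object as a, b)
`print(a)` → prints [146, 3, 1, 5, 823]
`print(c)` → prints [146, 3, 1, 5, 823]

Answer:
[146, 3, 1, 5, 823]
[146, 3, 1, 5, 823]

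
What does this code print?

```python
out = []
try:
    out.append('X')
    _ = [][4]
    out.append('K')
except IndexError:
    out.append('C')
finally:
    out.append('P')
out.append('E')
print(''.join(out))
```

Execution trace: 'X' (try body) → 'C' (except IndexError) → 'P' (finally) → 'E' (after the try/except). Output: XCPE

Answer: XCPE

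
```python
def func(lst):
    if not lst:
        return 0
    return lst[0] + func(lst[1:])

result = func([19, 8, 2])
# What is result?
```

19 + 8 + 2 + 0 = 29

Answer: 29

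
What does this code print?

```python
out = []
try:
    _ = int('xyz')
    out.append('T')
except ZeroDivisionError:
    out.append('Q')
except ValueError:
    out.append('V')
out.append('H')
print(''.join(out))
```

Execution trace: 'V' (except ValueError) → 'H' (after the try/except). Output: VH

Answer: VH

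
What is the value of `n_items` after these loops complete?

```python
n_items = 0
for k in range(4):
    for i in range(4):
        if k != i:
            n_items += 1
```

4² - 4 (exclude diagonal)
`n_items` takes the values: 0 → 1 → 2 → 3 → 4 → 5 → 6 → 7 → 8 → 9 → 10 → 11 → 12

Answer: 12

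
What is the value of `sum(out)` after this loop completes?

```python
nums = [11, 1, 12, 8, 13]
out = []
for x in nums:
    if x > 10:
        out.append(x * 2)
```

Sum of doubled values > 10
`out` takes the values: [] → [22] → [22, 24] → [22, 24, 26]
So `sum(out)` = 72

Answer: 72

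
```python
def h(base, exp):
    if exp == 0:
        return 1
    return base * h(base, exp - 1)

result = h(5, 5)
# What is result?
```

h(5, 5) = 5 * 5 * 5 * 5 * 5 = 3125

Answer: 3125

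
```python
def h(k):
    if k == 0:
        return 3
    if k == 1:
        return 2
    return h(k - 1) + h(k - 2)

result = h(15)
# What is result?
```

Build up from base cases: h(0)=3, h(1)=2, h(2)=5, h(3)=7, h(4)=12, h(5)=19, h(6)=31, ..., h(15)=2351

Answer: 2351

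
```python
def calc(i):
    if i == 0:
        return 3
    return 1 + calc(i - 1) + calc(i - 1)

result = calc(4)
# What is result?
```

calc(i) = 1 + 2·calc(i-1), calc(0)=3. Closed form: (3+1)·2^4 - 1 = 63.

Answer: 63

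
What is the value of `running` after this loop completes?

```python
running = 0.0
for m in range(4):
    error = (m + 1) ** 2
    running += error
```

Sum of squared losses 1² + 2² + ... + 4²
`running` takes the values: 0.0 → 1.0 → 5.0 → 14.0 → 30.0

Answer: 30.0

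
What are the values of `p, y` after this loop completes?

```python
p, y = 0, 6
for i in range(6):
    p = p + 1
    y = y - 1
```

p goes 0→6, y goes 6→0
`p, y` takes the values: (0, 6) → (1, 6) → (1, 5) → (2, 5) → (2, 4) → (3, 4) → (3, 3) → (4, 3) → (4, 2) → (5, 2) → (5, 1) → (6, 1) → (6, 0)

Answer: 6, 0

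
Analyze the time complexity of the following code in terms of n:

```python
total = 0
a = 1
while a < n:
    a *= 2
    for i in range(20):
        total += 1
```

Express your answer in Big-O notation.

Each loop level contributes: log n × 1. Multiplying the contributions gives O(log n).

Answer: O(log n)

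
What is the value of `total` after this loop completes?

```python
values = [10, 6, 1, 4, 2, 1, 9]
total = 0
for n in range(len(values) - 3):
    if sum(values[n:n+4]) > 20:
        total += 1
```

Count windows with sum > 20
`total` takes the values: 0 → 1

Answer: 1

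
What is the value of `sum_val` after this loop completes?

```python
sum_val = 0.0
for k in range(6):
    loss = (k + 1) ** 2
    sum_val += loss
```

Sum of squared losses 1² + 2² + ... + 6²
`sum_val` takes the values: 0.0 → 1.0 → 5.0 → 14.0 → 30.0 → 55.0 → 91.0

Answer: 91.0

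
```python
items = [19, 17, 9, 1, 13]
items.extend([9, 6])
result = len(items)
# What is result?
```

Trace:
`items = [19, 17, 9, 1, 13]` → items = [19, 17, 9, 1, 13]
`items.extend([9, 6])` → items = [19, 17, 9, 1, 13, 9, 6]
`result = len(items)` → result = 7
So result = 7

Answer: 7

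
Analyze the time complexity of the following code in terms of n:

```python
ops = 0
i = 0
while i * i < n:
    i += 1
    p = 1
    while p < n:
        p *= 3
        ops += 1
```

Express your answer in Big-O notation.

Each loop level contributes: √n × log n. Multiplying the contributions gives O(√n log n).

Answer: O(√n log n)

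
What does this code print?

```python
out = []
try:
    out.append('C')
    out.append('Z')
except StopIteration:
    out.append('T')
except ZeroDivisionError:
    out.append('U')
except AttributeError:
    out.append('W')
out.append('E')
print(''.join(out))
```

Execution trace: 'C' (try body) → 'Z' (try body, no exception) → 'E' (after the try/except). Output: CZE

Answer: CZE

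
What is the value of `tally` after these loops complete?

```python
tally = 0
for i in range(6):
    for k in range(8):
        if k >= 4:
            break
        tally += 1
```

Inner breaks at 4, outer runs 6 times
`tally` takes the values: 0 → 1 → 2 → 3 → 4 → 5 → 6 → 7 → 8 → 9 → 10 → 11 → 12 → 13 → 14 → 15 → 16 → 17 → 18 → 19 → 20 → 21 → 22 → 23 → 24

Answer: 24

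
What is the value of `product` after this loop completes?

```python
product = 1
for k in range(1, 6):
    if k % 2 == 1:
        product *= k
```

Product of odd numbers 1 to 5
`product` takes the values: 1 → 3 → 15

Answer: 15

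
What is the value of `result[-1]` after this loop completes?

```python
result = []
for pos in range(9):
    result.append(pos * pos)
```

Last element of squares 0 to 8
`result` takes the values: [] → [0] → [0, 1] → [0, 1, 4] → [0, 1, 4, 9] → [0, 1, 4, 9, 16] → [0, 1, 4, 9, 16, 25] → [0, 1, 4, 9, 16, 25, 36] → [0, 1, 4, 9, 16, 25, 36, 49] → [0, 1, 4, 9, 16, 25, 36, 49, 64]
So `result[-1]` = 64

Answer: 64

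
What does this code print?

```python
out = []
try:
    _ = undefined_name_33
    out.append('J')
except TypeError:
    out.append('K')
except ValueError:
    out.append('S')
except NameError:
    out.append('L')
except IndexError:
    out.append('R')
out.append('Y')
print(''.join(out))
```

Execution trace: 'L' (except NameError) → 'Y' (after the try/except). Output: LY

Answer: LY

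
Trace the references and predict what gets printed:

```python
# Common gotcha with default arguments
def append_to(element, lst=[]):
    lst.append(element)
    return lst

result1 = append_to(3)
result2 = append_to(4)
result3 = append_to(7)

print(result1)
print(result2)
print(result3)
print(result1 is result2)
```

Key concept: mutable default argument gotcha.
Step by step:
`result1 = append_to(3)` → result1 = [3]
`result2 = append_to(4)` → result1 = [3, 4] (same object as result2); result2 = [3, 4] (same object as result1)
`result3 = append_to(7)` → result1 = [3, 4, 7] (same object as result2, result3); result2 = [3, 4, 7] (same object as result1, result3); result3 = [3, 4, 7] (same object as result1, result2)
`print(result1)` → prints [3, 4, 7]
`print(result2)` → prints [3, 4, 7]
`print(result3)` → prints [3, 4, 7]
`print(result1 is result2)` → prints True

Answer:
[3, 4, 7]
[3, 4, 7]
[3, 4, 7]
True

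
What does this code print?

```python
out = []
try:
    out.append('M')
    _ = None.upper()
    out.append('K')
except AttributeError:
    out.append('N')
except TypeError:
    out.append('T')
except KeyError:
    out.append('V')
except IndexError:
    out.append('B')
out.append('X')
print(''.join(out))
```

Execution trace: 'M' (try body) → 'N' (except AttributeError) → 'X' (after the try/except). Output: MNX

Answer: MNX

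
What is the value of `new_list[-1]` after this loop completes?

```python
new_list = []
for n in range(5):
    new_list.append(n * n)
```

Last element of squares 0 to 4
`new_list` takes the values: [] → [0] → [0, 1] → [0, 1, 4] → [0, 1, 4, 9] → [0, 1, 4, 9, 16]
So `new_list[-1]` = 16

Answer: 16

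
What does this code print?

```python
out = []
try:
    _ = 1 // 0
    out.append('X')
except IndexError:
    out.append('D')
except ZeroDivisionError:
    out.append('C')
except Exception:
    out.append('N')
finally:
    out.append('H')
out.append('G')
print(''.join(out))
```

Execution trace: 'C' (except ZeroDivisionError) → 'H' (finally) → 'G' (after the try/except). Output: CHG

Answer: CHG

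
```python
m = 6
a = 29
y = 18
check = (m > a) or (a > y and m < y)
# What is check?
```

Trace:
`m = 6` → m = 6
`a = 29` → a = 29
`y = 18` → y = 18
`check = (m > a) or (a > y and m < y)` → check = True
So check = True

Answer: True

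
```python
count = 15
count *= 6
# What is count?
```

Trace:
`count = 15` → count = 15
`count *= 6` → count = 90
So count = 90

Answer: 90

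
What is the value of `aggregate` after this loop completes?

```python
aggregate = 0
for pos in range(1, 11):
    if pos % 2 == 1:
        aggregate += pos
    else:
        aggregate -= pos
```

Add odd, subtract even
`aggregate` takes the values: 0 → 1 → -1 → 2 → -2 → 3 → -3 → 4 → -4 → 5 → -5

Answer: -5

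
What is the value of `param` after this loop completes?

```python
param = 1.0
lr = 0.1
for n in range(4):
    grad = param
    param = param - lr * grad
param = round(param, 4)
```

Gradient descent: w = 1.0 * (1 - 0.1)^4
`param` takes the values: 1.0 → 0.9 → 0.81 → 0.729 → 0.6561

Answer: 0.6561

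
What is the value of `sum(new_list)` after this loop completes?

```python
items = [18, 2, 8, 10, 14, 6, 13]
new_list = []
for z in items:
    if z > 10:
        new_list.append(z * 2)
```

Sum of doubled values > 10
`new_list` takes the values: [] → [36] → [36, 28] → [36, 28, 26]
So `sum(new_list)` = 90

Answer: 90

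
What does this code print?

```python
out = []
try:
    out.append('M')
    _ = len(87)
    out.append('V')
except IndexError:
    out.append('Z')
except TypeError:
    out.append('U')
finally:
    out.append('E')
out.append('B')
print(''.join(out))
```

Execution trace: 'M' (try body) → 'U' (except TypeError) → 'E' (finally) → 'B' (after the try/except). Output: MUEB

Answer: MUEB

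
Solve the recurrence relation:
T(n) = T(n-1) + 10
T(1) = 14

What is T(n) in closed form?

Unrolling: T(n) = T(1) + 10·(n-1) = 14 + 10(n-1) = 10n + 4.

Answer: T(n) = 10n + 4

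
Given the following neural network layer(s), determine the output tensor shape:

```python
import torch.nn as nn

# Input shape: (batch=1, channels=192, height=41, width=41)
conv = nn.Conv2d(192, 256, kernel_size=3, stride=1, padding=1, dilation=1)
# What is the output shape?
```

Input: (1, 192, 41, 41) -> Output: (1, 256, 41, 41)

Answer: (1, 256, 41, 41)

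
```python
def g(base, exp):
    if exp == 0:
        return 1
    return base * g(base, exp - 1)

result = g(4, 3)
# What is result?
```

g(4, 3) = 4 * 4 * 4 = 64

Answer: 64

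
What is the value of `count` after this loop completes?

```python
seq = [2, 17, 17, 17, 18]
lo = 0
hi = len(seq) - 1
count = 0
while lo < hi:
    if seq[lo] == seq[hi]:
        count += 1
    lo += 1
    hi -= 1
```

Count matching pairs from ends
`count` takes the values: 0 → 1

Answer: 1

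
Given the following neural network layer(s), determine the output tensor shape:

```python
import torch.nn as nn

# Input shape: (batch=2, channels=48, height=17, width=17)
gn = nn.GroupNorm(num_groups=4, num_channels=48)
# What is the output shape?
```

Input: (2, 48, 17, 17) -> Output: (2, 48, 17, 17)

Answer: (2, 48, 17, 17)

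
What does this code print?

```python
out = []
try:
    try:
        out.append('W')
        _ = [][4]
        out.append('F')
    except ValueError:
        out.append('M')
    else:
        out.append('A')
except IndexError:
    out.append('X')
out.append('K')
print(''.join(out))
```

Execution trace: 'W' (try body) → 'X' (outer except IndexError) → 'K' (after the try/except). Output: WXK

Answer: WXK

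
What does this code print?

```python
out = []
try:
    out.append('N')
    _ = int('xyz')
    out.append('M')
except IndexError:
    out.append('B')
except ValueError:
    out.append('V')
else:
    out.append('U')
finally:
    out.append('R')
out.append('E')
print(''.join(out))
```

Execution trace: 'N' (try body) → 'V' (except ValueError) → 'R' (finally) → 'E' (after the try/except). Output: NVRE

Answer: NVRE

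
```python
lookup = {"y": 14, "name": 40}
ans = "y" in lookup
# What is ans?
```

Trace:
`lookup = {"y": 14, "name": 40}` → lookup = {'y': 14, 'name': 40}
`ans = "y" in lookup` → ans = True
So ans = True

Answer: True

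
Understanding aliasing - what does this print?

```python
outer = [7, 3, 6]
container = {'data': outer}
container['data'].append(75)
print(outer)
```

Key concept: dict holds reference to list.
Step by step:
`outer = [7, 3, 6]` → outer = [7, 3, 6]
`container = {'data': outer}` → container = {'data': [7, 3, 6]}
`container['data'].append(75)` → outer = [7, 3, 6, 75]; container = {'data': [7, 3, 6, 75]}
`print(outer)` → prints [7, 3, 6, 75]

Answer: [7, 3, 6, 75]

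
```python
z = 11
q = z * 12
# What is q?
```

Trace:
`z = 11` → z = 11
`q = z * 12` → q = 132
So q = 132

Answer: 132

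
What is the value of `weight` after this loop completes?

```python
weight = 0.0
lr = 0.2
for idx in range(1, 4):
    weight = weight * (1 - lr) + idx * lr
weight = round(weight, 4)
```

Moving average with lr=0.2
`weight` takes the values: 0.0 → 0.2 → 0.56 → 1.048

Answer: 1.048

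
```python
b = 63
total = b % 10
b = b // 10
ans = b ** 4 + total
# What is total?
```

Trace:
`b = 63` → b = 63
`total = b % 10` → total = 3
`b = b // 10` → b = 6
`ans = b ** 4 + total` → ans = 1299
So total = 3

Answer: 3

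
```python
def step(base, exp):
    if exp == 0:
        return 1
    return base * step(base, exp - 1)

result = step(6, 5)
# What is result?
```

step(6, 5) = 6 * 6 * 6 * 6 * 6 = 7776

Answer: 7776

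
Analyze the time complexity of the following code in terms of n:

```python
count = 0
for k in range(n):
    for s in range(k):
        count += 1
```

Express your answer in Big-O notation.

Each loop level contributes: n × n. Multiplying the contributions gives O(n^2).

Answer: O(n^2)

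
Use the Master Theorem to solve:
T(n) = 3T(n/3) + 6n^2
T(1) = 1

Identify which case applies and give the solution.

a=3, b=3, f(n)=6n^2. log_3(3) = 1. Since c=2 > 1 and the regularity condition holds (3(n/3)^2 = (3/3^2)n^2 with 3/3^2 < 1), Case 3 applies: T(n) = Θ(f(n)) = O(n^2).

Answer: O(n^2) - Case 3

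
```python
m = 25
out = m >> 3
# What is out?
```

Trace:
`m = 25` → m = 25
`out = m >> 3` → out = 3
So out = 3

Answer: 3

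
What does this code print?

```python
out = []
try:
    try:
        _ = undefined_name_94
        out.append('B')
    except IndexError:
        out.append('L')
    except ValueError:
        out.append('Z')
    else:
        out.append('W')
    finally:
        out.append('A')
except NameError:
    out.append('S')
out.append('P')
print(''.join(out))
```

Execution trace: 'A' (finally) → 'S' (outer except NameError) → 'P' (after the try/except). Output: ASP

Answer: ASP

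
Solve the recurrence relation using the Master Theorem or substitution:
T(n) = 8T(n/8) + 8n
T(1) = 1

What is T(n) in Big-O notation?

By Master Theorem: a=8, b=8, f(n)=8n. Since log_8(8) = 1 and f(n) = Θ(n^1), Case 2 applies. T(n) = O(n log n).

Answer: O(n log n)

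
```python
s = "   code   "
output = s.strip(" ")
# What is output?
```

Trace:
`s = "   code   "` → s = '   code   '
`output = s.strip(" ")` → output = 'code'
So output = 'code'

Answer: 'code'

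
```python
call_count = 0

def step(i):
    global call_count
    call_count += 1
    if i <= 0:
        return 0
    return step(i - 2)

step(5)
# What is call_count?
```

Linear recursion stepping by 2: 4 calls from i=5 down to ≤0.

Answer: 4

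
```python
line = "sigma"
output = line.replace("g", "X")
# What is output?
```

Trace:
`line = "sigma"` → line = 'sigma'
`output = line.replace("g", "X")` → output = 'siXma'
So output = 'siXma'

Answer: 'siXma'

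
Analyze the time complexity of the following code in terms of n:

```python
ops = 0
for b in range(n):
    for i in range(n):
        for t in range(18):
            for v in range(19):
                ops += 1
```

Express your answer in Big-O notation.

Each loop level contributes: n × n × 1 × 1. Multiplying the contributions gives O(n^2).

Answer: O(n^2)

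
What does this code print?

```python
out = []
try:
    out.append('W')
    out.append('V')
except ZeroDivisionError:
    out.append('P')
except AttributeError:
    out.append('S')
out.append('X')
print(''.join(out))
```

Execution trace: 'W' (try body) → 'V' (try body, no exception) → 'X' (after the try/except). Output: WVX

Answer: WVX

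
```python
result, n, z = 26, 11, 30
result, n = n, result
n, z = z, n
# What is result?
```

Trace:
`result, n, z = 26, 11, 30` → result = 26; n = 11; z = 30
`result, n = n, result` → result = 11; n = 26
`n, z = z, n` → n = 30; z = 26
So result = 11

Answer: 11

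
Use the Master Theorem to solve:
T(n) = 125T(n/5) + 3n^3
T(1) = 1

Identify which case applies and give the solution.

a=125, b=5, f(n)=3n^3. log_5(125) = 3. Since c=3 = 3, Case 2 applies: T(n) = Θ(n^log_b(a) · log n) = O(n^3 log n).

Answer: O(n^3 log n) - Case 2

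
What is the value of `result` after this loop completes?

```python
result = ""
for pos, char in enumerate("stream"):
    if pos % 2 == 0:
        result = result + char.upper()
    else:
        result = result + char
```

Uppercase even positions in 'stream'
`result` takes the values: "" → "S" → "St" → "StR" → "StRe" → "StReA" → "StReAm"

Answer: "StReAm"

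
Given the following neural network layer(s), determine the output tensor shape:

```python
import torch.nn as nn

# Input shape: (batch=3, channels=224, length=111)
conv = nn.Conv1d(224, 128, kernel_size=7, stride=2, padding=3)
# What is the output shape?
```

Input: (3, 224, 111) -> Output: (3, 128, 56)

Answer: (3, 128, 56)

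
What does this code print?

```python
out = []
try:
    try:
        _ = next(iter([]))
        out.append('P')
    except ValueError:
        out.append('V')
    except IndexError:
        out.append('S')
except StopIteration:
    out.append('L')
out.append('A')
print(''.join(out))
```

Execution trace: 'L' (outer except StopIteration) → 'A' (after the try/except). Output: LA

Answer: LA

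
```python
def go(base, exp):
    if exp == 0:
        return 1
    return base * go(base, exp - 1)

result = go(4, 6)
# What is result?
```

go(4, 6) = 4 * 4 * 4 * 4 * 4 * 4 = 4096

Answer: 4096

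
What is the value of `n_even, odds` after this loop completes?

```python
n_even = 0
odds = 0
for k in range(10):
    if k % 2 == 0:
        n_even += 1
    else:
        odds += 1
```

Count evens and odds in range(10)
`n_even, odds` takes the values: (0, 0) → (1, 0) → (1, 1) → (2, 1) → (2, 2) → (3, 2) → (3, 3) → (4, 3) → (4, 4) → (5, 4) → (5, 5)

Answer: 5, 5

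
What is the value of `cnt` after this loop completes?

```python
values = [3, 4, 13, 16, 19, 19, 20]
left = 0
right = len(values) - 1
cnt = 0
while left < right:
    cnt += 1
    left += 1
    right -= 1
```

Iterations until pointers meet (list length 7)
`cnt` takes the values: 0 → 1 → 2 → 3

Answer: 3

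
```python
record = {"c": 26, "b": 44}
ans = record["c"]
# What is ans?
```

Trace:
`record = {"c": 26, "b": 44}` → record = {'c': 26, 'b': 44}
`ans = record["c"]` → ans = 26
So ans = 26

Answer: 26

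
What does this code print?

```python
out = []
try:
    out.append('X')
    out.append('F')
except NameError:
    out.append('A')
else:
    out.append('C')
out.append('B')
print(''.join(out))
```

Execution trace: 'X' (try body) → 'F' (try body, no exception) → 'C' (else) → 'B' (after the try/except). Output: XFCB

Answer: XFCB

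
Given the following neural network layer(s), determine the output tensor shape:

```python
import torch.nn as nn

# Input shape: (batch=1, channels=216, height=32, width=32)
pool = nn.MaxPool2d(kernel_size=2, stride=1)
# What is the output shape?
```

Input: (1, 216, 32, 32) -> Output: (1, 216, 31, 31)

Answer: (1, 216, 31, 31)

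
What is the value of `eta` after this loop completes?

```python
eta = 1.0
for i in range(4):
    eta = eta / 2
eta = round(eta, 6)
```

Halving LR 4 times: 1 / 2^4
`eta` takes the values: 1.0 → 0.5 → 0.25 → 0.125 → 0.0625

Answer: 0.0625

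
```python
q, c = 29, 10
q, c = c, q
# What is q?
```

Trace:
`q, c = 29, 10` → q = 29; c = 10
`q, c = c, q` → q = 10; c = 29
So q = 10

Answer: 10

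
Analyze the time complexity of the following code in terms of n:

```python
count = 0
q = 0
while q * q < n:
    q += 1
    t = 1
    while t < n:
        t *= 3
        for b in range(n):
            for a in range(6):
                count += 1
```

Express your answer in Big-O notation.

Each loop level contributes: √n × log n × n × 1. Multiplying the contributions gives O(n√n log n).

Answer: O(n√n log n)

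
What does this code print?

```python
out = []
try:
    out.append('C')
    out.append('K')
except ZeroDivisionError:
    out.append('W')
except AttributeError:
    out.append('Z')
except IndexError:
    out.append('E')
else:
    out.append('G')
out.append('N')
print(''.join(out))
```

Execution trace: 'C' (try body) → 'K' (try body, no exception) → 'G' (else) → 'N' (after the try/except). Output: CKGN

Answer: CKGN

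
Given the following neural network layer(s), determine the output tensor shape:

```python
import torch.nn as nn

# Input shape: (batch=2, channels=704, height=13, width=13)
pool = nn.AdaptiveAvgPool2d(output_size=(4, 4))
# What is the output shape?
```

Input: (2, 704, 13, 13) -> Output: (2, 704, 4, 4)

Answer: (2, 704, 4, 4)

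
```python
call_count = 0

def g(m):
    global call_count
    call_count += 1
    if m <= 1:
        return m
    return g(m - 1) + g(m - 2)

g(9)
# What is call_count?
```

Calls(m) = 1 + Calls(m-1) + Calls(m-2); Calls(0)=Calls(1)=1. For m=9 this gives 109.

Answer: 109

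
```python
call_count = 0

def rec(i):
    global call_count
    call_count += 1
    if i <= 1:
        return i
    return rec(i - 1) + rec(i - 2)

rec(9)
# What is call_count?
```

Calls(i) = 1 + Calls(i-1) + Calls(i-2); Calls(0)=Calls(1)=1. For i=9 this gives 109.

Answer: 109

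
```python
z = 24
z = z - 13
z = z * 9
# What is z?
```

Trace:
`z = 24` → z = 24
`z = z - 13` → z = 11
`z = z * 9` → z = 99
So z = 99

Answer: 99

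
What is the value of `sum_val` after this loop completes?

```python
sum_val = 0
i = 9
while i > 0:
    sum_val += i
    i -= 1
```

Sum 9 down to 1
`sum_val` takes the values: 0 → 9 → 17 → 24 → 30 → 35 → 39 → 42 → 44 → 45

Answer: 45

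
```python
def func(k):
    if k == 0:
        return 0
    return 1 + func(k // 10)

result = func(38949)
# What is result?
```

Count of digits of 38949: 5

Answer: 5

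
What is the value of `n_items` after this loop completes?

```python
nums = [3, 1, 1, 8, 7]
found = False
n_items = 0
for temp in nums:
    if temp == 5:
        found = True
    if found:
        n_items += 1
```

Count elements after first 5 in [3, 1, 1, 8, 7]
`n_items` takes the values: 0

Answer: 0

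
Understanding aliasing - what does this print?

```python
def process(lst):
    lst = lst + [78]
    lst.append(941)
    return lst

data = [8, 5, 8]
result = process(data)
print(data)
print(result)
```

Key concept: rebinding parameter vs mutation.
Step by step:
`data = [8, 5, 8]` → data = [8, 5, 8]
`result = process(data)` → result = [8, 5, 8, 78, 941]
`print(data)` → prints [8, 5, 8]
`print(result)` → prints [8, 5, 8, 78, 941]

Answer:
[8, 5, 8]
[8, 5, 8, 78, 941]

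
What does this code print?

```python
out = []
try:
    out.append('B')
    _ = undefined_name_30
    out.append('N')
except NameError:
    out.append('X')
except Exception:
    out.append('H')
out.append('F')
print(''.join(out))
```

Execution trace: 'B' (try body) → 'X' (except NameError) → 'F' (after the try/except). Output: BXF

Answer: BXF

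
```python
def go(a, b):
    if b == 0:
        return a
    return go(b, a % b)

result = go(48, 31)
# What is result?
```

go(48, 31) -> go(31, 17) -> go(17, 14) -> go(14, 3) -> go(3, 2) -> go(2, 1) -> go(1, 0) -> 1

Answer: 1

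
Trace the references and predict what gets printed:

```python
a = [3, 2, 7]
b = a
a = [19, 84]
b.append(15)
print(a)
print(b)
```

Key concept: rebinding vs mutation: a is rebound to a new list, b still points at the original.
Step by step:
`a = [3, 2, 7]` → a = [3, 2, 7]
`b = a` → b = [3, 2, 7] (same object as a)
`a = [19, 84]` → a = [19, 84]
`b.append(15)` → b = [3, 2, 7, 15]
`print(a)` → prints [19, 84]
`print(b)` → prints [3, 2, 7, 15]

Answer:
[19, 84]
[3, 2, 7, 15]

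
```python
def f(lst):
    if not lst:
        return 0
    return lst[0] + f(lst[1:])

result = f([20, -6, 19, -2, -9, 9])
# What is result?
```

20 + (-6) + 19 + (-2) + (-9) + 9 + 0 = 31

Answer: 31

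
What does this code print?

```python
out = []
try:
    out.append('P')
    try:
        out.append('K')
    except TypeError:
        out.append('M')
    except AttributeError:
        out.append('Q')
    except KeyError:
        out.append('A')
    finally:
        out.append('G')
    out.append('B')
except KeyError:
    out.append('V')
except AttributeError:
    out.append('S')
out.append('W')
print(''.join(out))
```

Execution trace: 'P' (try body) → 'K' (inner try body, no exception) → 'G' (inner finally) → 'B' (try body, no exception) → 'W' (after the try/except). Output: PKGBW

Answer: PKGBW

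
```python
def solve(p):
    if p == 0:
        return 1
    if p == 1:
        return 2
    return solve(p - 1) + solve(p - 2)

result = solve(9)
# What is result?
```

Build up from base cases: solve(0)=1, solve(1)=2, solve(2)=3, solve(3)=5, solve(4)=8, solve(5)=13, solve(6)=21, ..., solve(9)=89

Answer: 89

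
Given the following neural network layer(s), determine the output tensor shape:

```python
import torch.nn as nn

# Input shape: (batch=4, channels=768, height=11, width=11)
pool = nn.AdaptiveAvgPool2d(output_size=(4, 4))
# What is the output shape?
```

Input: (4, 768, 11, 11) -> Output: (4, 768, 4, 4)

Answer: (4, 768, 4, 4)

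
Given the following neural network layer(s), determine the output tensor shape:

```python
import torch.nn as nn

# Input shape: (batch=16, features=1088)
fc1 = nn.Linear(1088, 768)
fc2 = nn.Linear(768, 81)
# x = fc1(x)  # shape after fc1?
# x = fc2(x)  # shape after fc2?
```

Input: (16, 1088) -> after fc1: (16, 768) -> Output: (16, 81)

Answer: (16, 81)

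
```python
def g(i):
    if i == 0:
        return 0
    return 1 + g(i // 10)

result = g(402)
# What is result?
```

Count of digits of 402: 3

Answer: 3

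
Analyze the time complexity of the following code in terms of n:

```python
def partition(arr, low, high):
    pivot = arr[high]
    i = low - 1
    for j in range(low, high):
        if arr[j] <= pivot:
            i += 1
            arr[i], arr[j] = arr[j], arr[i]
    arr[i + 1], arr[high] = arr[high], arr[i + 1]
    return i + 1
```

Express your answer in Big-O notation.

This is Lomuto partition (single pass over [low, high), where n = high - low). Time complexity: O(n).

Answer: O(n)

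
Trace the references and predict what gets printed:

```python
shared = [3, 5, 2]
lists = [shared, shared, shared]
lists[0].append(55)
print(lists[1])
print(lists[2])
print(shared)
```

Key concept: list of same reference.
Step by step:
`shared = [3, 5, 2]` → shared = [3, 5, 2]
`lists = [shared, shared, shared]` → lists = [[3, 5, 2], [3, 5, 2], [3, 5, 2]]
`lists[0].append(55)` → shared = [3, 5, 2, 55]; lists = [[3, 5, 2, 55], [3, 5, 2, 55], [3, 5, 2, 55]]
`print(lists[1])` → prints [3, 5, 2, 55]
`print(lists[2])` → prints [3, 5, 2, 55]
`print(shared)` → prints [3, 5, 2, 55]

Answer:
[3, 5, 2, 55]
[3, 5, 2, 55]
[3, 5, 2, 55]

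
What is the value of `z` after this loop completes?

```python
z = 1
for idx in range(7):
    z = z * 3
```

Multiply by 3, 7 times: 1 * 3^7 = 2187
`z` takes the values: 1 → 3 → 9 → 27 → 81 → 243 → 729 → 2187

Answer: 2187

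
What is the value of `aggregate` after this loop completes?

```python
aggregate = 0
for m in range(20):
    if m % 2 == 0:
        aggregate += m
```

Sum of even numbers 0 to 19
`aggregate` takes the values: 0 → 2 → 6 → 12 → 20 → 30 → 42 → 56 → 72 → 90

Answer: 90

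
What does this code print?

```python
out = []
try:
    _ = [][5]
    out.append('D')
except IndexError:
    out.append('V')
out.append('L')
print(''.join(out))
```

Execution trace: 'V' (except IndexError) → 'L' (after the try/except). Output: VL

Answer: VL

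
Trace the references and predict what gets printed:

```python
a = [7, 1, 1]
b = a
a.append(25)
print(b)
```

Key concept: basic list aliasing.
Step by step:
`a = [7, 1, 1]` → a = [7, 1, 1]
`b = a` → b = [7, 1, 1] (same object as a)
`a.append(25)` → a = [7, 1, 1, 25] (same object as b); b = [7, 1, 1, 25] (same object as a)
`print(b)` → prints [7, 1, 1, 25]

Answer: [7, 1, 1, 25]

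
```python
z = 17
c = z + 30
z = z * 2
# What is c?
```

Trace:
`z = 17` → z = 17
`c = z + 30` → c = 47
`z = z * 2` → z = 34
So c = 47

Answer: 47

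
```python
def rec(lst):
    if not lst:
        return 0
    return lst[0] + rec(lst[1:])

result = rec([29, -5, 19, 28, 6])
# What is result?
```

29 + (-5) + 19 + 28 + 6 + 0 = 77

Answer: 77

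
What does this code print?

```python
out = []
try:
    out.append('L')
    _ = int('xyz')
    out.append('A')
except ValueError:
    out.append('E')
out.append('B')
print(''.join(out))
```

Execution trace: 'L' (try body) → 'E' (except ValueError) → 'B' (after the try/except). Output: LEB

Answer: LEB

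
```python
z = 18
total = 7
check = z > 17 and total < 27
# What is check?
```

Trace:
`z = 18` → z = 18
`total = 7` → total = 7
`check = z > 17 and total < 27` → check = True
So check = True

Answer: True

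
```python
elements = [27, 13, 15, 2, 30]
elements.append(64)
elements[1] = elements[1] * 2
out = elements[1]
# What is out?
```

Trace:
`elements = [27, 13, 15, 2, 30]` → elements = [27, 13, 15, 2, 30]
`elements.append(64)` → elements = [27, 13, 15, 2, 30, 64]
`elements[1] = elements[1] * 2` → elements = [27, 26, 15, 2, 30, 64]
`out = elements[1]` → out = 26
So out = 26

Answer: 26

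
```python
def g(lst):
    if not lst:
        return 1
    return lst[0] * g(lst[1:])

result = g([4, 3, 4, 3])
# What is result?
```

Product over [4, 3, 4, 3] = 4 * 3 * 4 * 3 = 144

Answer: 144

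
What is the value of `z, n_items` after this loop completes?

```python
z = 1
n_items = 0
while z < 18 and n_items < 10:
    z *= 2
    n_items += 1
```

Double until >= 18 or 10 iterations
`z, n_items` takes the values: (1, 0) → (2, 0) → (2, 1) → (4, 1) → (4, 2) → (8, 2) → (8, 3) → (16, 3) → (16, 4) → (32, 4) → (32, 5)

Answer: 32, 5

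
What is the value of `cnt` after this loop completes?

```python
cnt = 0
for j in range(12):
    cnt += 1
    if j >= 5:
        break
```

Loop breaks when j reaches 5, cnt is 6
`cnt` takes the values: 0 → 1 → 2 → 3 → 4 → 5 → 6

Answer: 6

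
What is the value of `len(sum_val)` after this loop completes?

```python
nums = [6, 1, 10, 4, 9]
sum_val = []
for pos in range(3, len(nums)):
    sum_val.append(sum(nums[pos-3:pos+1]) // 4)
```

Number of 4-element averages
`sum_val` takes the values: [] → [5] → [5, 6]
So `len(sum_val)` = 2

Answer: 2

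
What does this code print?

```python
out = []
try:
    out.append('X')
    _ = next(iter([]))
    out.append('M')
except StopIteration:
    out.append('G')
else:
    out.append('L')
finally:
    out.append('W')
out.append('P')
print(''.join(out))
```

Execution trace: 'X' (try body) → 'G' (except StopIteration) → 'W' (finally) → 'P' (after the try/except). Output: XGWP

Answer: XGWP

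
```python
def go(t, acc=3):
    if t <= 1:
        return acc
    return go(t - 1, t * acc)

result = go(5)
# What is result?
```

Accumulator trace (n, acc): (5, 3) -> (4, 15) -> (3, 60) -> (2, 180) -> (1, 360) -> return 360

Answer: 360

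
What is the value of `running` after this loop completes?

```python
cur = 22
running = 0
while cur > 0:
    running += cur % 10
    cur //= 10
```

Sum digits of 22
`running` takes the values: 0 → 2 → 4

Answer: 4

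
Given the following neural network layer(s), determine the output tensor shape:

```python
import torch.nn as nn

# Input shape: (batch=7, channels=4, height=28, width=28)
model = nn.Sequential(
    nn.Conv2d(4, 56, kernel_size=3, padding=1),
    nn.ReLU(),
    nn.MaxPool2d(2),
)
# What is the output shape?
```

Input: (7, 4, 28, 28) -> after Conv2d: (7, 56, 28, 28) -> after ReLU: (7, 56, 28, 28) -> Output: (7, 56, 14, 14)

Answer: (7, 56, 14, 14)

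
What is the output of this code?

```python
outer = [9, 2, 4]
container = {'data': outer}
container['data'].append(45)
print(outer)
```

Key concept: dict holds reference to list.
Step by step:
`outer = [9, 2, 4]` → outer = [9, 2, 4]
`container = {'data': outer}` → container = {'data': [9, 2, 4]}
`container['data'].append(45)` → outer = [9, 2, 4, 45]; container = {'data': [9, 2, 4, 45]}
`print(outer)` → prints [9, 2, 4, 45]

Answer: [9, 2, 4, 45]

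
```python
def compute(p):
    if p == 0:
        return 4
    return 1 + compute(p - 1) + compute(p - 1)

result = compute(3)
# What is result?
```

compute(p) = 1 + 2·compute(p-1), compute(0)=4. Closed form: (4+1)·2^3 - 1 = 39.

Answer: 39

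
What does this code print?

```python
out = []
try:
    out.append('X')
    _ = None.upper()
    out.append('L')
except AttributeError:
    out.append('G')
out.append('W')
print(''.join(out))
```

Execution trace: 'X' (try body) → 'G' (except AttributeError) → 'W' (after the try/except). Output: XGW

Answer: XGW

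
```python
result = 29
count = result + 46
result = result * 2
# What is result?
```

Trace:
`result = 29` → result = 29
`count = result + 46` → count = 75
`result = result * 2` → result = 58
So result = 58

Answer: 58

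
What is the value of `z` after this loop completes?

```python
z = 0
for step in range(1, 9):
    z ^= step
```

XOR of 1 to 8
`z` takes the values: 0 → 1 → 3 → 0 → 4 → 1 → 7 → 0 → 8

Answer: 8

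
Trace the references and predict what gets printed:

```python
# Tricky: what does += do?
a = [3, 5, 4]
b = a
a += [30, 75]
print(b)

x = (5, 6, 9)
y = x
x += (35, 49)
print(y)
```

Key concept: += behavior differs for mutable vs immutable.
Step by step:
`a = [3, 5, 4]` → a = [3, 5, 4]
`b = a` → b = [3, 5, 4] (same object as a)
`a += [30, 75]` → a = [3, 5, 4, 30, 75] (same object as b); b = [3, 5, 4, 30, 75] (same object as a)
`print(b)` → prints [3, 5, 4, 30, 75]
`x = (5, 6, 9)` → x = (5, 6, 9)
`y = x` → y = (5, 6, 9)
`x += (35, 49)` → x = (5, 6, 9, 35, 49)
`print(y)` → prints (5, 6, 9)

Answer:
[3, 5, 4, 30, 75]
(5, 6, 9)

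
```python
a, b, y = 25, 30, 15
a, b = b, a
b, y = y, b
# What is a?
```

Trace:
`a, b, y = 25, 30, 15` → a = 25; b = 30; y = 15
`a, b = b, a` → a = 30; b = 25
`b, y = y, b` → b = 15; y = 25
So a = 30

Answer: 30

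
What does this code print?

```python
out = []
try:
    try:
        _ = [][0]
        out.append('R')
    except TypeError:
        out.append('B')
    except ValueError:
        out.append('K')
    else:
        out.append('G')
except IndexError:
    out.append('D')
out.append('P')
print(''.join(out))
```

Execution trace: 'D' (outer except IndexError) → 'P' (after the try/except). Output: DP

Answer: DP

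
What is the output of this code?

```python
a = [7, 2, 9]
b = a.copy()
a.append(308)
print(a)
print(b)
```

Key concept: list.copy() creates independent copy.
Step by step:
`a = [7, 2, 9]` → a = [7, 2, 9]
`b = a.copy()` → b = [7, 2, 9]
`a.append(308)` → a = [7, 2, 9, 308]
`print(a)` → prints [7, 2, 9, 308]
`print(b)` → prints [7, 2, 9]

Answer:
[7, 2, 9, 308]
[7, 2, 9]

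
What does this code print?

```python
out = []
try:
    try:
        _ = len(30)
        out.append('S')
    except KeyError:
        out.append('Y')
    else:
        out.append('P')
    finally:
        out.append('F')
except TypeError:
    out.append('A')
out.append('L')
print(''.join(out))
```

Execution trace: 'F' (finally) → 'A' (outer except TypeError) → 'L' (after the try/except). Output: FAL

Answer: FAL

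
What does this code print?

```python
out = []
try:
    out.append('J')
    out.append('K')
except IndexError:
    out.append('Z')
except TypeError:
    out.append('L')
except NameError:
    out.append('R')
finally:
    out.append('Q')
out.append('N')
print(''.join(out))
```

Execution trace: 'J' (try body) → 'K' (try body, no exception) → 'Q' (finally) → 'N' (after the try/except). Output: JKQN

Answer: JKQN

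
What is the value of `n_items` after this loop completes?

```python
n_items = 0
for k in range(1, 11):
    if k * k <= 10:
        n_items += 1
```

Count numbers where k² ≤ 10
`n_items` takes the values: 0 → 1 → 2 → 3

Answer: 3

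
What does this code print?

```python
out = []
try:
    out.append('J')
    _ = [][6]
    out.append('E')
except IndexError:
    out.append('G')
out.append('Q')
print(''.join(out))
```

Execution trace: 'J' (try body) → 'G' (except IndexError) → 'Q' (after the try/except). Output: JGQ

Answer: JGQ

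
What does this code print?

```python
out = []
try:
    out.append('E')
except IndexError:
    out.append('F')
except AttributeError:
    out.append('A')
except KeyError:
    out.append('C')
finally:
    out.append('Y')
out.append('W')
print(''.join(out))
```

Execution trace: 'E' (try body, no exception) → 'Y' (finally) → 'W' (after the try/except). Output: EYW

Answer: EYW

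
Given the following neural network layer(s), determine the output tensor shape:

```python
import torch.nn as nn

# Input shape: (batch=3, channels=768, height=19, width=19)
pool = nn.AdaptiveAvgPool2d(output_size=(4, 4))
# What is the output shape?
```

Input: (3, 768, 19, 19) -> Output: (3, 768, 4, 4)

Answer: (3, 768, 4, 4)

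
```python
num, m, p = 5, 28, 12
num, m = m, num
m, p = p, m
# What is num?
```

Trace:
`num, m, p = 5, 28, 12` → num = 5; m = 28; p = 12
`num, m = m, num` → num = 28; m = 5
`m, p = p, m` → m = 12; p = 5
So num = 28

Answer: 28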